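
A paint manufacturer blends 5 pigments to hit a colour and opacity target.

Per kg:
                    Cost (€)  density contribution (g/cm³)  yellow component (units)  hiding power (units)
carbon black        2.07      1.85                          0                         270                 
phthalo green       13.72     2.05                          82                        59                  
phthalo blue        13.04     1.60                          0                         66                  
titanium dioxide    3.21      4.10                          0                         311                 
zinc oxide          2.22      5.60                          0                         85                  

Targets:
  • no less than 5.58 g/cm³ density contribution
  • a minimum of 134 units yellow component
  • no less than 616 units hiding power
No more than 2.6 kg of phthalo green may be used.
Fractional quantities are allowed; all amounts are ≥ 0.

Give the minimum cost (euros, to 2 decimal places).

Let x1 = kg of carbon black, x2 = kg of phthalo green, x3 = kg of phthalo blue, x4 = kg of titanium dioxide, x5 = kg of zinc oxide.
Minimize 2.07x1 + 13.72x2 + 13.04x3 + 3.21x4 + 2.22x5 with:
  1.85x1 + 2.05x2 + 1.6x3 + 4.1x4 + 5.6x5 ≥ 5.58   (density contribution)
  82x2 ≥ 134   (yellow component)
  270x1 + 59x2 + 66x3 + 311x4 + 85x5 ≥ 616   (hiding power)
  x2 ≤ 2.6
  x1, x2, x3, x4, x5 ≥ 0.
The minimum-cost mix takes nothing from phthalo blue, titanium dioxide, zinc oxide — only carbon black, phthalo green. There the yellow component and hiding power constraints are tight.
That vertex is x1 = 1.924, x2 = 1.634.
Cost = 2.07·1.924 + 13.72·1.634 = 26.4012.

€26.40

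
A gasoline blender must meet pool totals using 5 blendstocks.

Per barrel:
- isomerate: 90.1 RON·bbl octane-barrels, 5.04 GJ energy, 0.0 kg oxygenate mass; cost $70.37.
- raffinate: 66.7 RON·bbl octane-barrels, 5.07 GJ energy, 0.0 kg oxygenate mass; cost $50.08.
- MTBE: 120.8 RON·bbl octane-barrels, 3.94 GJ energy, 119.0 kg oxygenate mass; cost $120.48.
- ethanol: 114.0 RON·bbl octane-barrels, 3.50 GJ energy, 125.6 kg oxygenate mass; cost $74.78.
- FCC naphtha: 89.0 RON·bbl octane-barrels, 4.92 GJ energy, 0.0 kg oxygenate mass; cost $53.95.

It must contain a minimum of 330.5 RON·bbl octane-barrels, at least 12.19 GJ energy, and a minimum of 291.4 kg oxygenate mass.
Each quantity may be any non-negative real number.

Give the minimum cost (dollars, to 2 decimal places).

$216.44

This is a linear program. Let x1 = barrels of isomerate, x2 = barrels of raffinate, x3 = barrels of MTBE, x4 = barrels of ethanol, x5 = barrels of FCC naphtha.
min 70.37x1 + 50.08x2 + 120.48x3 + 74.78x4 + 53.95x5 s.t.:
  90.1x1 + 66.7x2 + 120.8x3 + 114x4 + 89x5 ≥ 330.5   (octane-barrels)
  5.04x1 + 5.07x2 + 3.94x3 + 3.5x4 + 4.92x5 ≥ 12.19   (energy)
  119x3 + 125.6x4 ≥ 291.4   (oxygenate mass)
  x1, x2, x3, x4, x5 ≥ 0.
The cheapest feasible vertex uses only raffinate, ethanol, FCC naphtha; isomerate, MTBE are not used. There the octane-barrels, energy, oxygenate mass constraints are tight.
Optimal quantities: raffinate = 0.3041 barrels, ethanol = 2.32 barrels, FCC naphtha = 0.5138 barrels.
Total cost: 50.08·0.3041 + 74.78·2.32 + 53.95·0.5138 = 216.4384.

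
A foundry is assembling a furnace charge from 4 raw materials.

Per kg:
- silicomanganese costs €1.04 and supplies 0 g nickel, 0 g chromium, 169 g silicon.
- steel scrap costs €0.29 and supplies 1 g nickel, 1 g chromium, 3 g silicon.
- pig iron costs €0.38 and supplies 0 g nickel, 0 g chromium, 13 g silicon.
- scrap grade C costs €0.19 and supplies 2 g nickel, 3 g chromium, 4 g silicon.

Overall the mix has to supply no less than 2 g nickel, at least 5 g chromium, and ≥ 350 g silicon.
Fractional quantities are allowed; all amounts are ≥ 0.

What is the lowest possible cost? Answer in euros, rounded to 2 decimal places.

Let x1 = kg of silicomanganese, x2 = kg of steel scrap, x3 = kg of pig iron, x4 = kg of scrap grade C.
Minimise 1.04x1 + 0.29x2 + 0.38x3 + 0.19x4 s.t.:
  1x2 + 2x4 ≥ 2   (nickel)
  1x2 + 3x4 ≥ 5   (chromium)
  169x1 + 3x2 + 13x3 + 4x4 ≥ 350   (silicon)
  x1, x2, x3, x4 ≥ 0.
The minimum-cost mix takes nothing from steel scrap, pig iron — only silicomanganese, scrap grade C. Binding constraints: chromium and silicon.
Optimal quantities: silicomanganese = 2.032 kg, scrap grade C = 1.667 kg.
Objective = 1.04·2.032 + 0.19·1.667 = 2.4300.

€2.43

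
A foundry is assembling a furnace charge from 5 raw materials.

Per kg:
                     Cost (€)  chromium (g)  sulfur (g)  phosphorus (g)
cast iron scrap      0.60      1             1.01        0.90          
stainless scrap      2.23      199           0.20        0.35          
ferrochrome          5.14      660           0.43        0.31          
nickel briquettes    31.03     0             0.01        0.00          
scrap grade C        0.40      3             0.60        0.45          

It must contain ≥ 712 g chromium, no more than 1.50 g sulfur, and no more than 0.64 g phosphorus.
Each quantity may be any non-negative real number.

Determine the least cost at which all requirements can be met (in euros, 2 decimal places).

€5.54

Set it up as a linear program. Let x1 = kg of cast iron scrap, x2 = kg of stainless scrap, x3 = kg of ferrochrome, x4 = kg of nickel briquettes, x5 = kg of scrap grade C.
min 0.6x1 + 2.23x2 + 5.14x3 + 31.03x4 + 0.4x5 with:
  1x1 + 199x2 + 660x3 + 3x5 ≥ 712   (chromium)
  1.01x1 + 0.2x2 + 0.43x3 + 0.01x4 + 0.6x5 ≤ 1.5   (sulfur)
  0.9x1 + 0.35x2 + 0.31x3 + 0.45x5 ≤ 0.64   (phosphorus)
  x1, x2, x3, x4, x5 ≥ 0.
The optimal basis is {ferrochrome}; cast iron scrap, stainless scrap, nickel briquettes, scrap grade C drop out. There the chromium constraint is tight.
Solving gives x3 = 1.07879.
Objective = 5.14·1.07879 = 5.54498.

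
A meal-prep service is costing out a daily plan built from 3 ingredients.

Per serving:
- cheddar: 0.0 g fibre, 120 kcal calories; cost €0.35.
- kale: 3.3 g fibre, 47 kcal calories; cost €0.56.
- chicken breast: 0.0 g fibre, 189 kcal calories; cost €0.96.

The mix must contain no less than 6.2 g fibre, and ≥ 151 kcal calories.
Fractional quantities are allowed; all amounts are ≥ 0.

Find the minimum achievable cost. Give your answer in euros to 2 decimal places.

Let x1 = servings of cheddar, x2 = servings of kale, x3 = servings of chicken breast.
min 0.35x1 + 0.56x2 + 0.96x3 with:
  3.3x2 ≥ 6.2   (fibre)
  120x1 + 47x2 + 189x3 ≥ 151   (calories)
  x1, x2, x3 ≥ 0.
The minimum-cost mix takes nothing from chicken breast — only cheddar, kale. Binding constraints: fibre and calories.
Solving gives x1 = 0.52247, x2 = 1.8788.
Cost = 0.35·0.52247 + 0.56·1.8788 = 1.23499.

€1.23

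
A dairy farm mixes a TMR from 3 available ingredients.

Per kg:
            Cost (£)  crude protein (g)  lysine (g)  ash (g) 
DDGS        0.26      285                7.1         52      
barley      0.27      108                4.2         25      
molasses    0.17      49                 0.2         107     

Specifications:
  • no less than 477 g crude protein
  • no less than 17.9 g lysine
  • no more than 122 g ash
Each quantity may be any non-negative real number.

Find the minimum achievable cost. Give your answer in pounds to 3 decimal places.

This is a linear program. Let x1 = kg of DDGS, x2 = kg of barley, x3 = kg of molasses.
Minimise 0.26x1 + 0.27x2 + 0.17x3 with:
  285x1 + 108x2 + 49x3 ≥ 477   (crude protein)
  7.1x1 + 4.2x2 + 0.2x3 ≥ 17.9   (lysine)
  52x1 + 25x2 + 107x3 ≤ 122   (ash)
  x1, x2, x3 ≥ 0.
The minimum-cost mix takes nothing from molasses — only DDGS, barley. Binding constraints: lysine and ash.
So DDGS = 1.587 kg, barley = 1.579 kg.
Objective = 0.26·1.587 + 0.27·1.579 = 0.83895.

£0.839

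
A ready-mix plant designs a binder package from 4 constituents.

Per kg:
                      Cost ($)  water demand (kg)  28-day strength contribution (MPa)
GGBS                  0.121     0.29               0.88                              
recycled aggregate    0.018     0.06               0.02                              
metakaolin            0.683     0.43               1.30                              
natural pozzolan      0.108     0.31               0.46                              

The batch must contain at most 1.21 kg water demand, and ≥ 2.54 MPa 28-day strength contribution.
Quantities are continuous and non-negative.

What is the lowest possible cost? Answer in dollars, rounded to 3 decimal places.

Let x1 = kg of GGBS, x2 = kg of recycled aggregate, x3 = kg of metakaolin, x4 = kg of natural pozzolan.
Minimize 0.121x1 + 0.018x2 + 0.683x3 + 0.108x4 subject to:
  0.29x1 + 0.06x2 + 0.43x3 + 0.31x4 ≤ 1.21   (water demand)
  0.88x1 + 0.02x2 + 1.3x3 + 0.46x4 ≥ 2.54   (28-day strength contribution)
  x1, x2, x3, x4 ≥ 0.
The cheapest feasible vertex uses only GGBS; recycled aggregate, metakaolin, natural pozzolan are not used. Binding constraint: 28-day strength contribution.
That vertex is x1 = 2.886.
Cost = 0.121·2.886 = 0.34921.

$0.349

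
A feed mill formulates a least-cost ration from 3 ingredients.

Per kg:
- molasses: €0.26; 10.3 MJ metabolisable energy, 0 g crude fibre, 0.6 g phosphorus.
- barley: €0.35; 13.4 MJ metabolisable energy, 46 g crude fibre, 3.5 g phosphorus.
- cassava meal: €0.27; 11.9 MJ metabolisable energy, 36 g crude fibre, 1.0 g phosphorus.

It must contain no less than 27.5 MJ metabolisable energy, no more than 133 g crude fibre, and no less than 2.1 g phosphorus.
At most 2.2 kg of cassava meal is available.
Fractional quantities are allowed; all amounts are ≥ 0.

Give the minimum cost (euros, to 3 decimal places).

€0.627

Let x1 = kg of molasses, x2 = kg of barley, x3 = kg of cassava meal.
Minimize 0.26x1 + 0.35x2 + 0.27x3 with:
  10.3x1 + 13.4x2 + 11.9x3 ≥ 27.5   (metabolisable energy)
  46x2 + 36x3 ≤ 133   (crude fibre)
  0.6x1 + 3.5x2 + 1x3 ≥ 2.1   (phosphorus)
  x3 ≤ 2.2
  x1, x2, x3 ≥ 0.
The optimal basis is {molasses, cassava meal}; barley drops out. There the metabolisable energy and the cassava meal cap constraints are tight.
That vertex is x1 = 0.1282, x3 = 2.2.
Cost = 0.26·0.1282 + 0.27·2.2 = 0.62733.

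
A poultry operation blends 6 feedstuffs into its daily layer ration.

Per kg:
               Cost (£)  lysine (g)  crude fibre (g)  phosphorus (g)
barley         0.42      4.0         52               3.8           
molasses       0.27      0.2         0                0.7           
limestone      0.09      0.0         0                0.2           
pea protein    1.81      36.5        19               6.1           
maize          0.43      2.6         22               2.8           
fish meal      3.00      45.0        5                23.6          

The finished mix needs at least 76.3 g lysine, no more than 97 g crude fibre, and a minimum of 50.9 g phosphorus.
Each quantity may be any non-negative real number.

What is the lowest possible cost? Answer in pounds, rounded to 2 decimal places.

Let x1 = kg of barley, x2 = kg of molasses, x3 = kg of limestone, x4 = kg of pea protein, x5 = kg of maize, x6 = kg of fish meal.
Minimize 0.42x1 + 0.27x2 + 0.09x3 + 1.81x4 + 0.43x5 + 3x6 subject to:
  4x1 + 0.2x2 + 36.5x4 + 2.6x5 + 45x6 ≥ 76.3   (lysine)
  52x1 + 19x4 + 22x5 + 5x6 ≤ 97   (crude fibre)
  3.8x1 + 0.7x2 + 0.2x3 + 6.1x4 + 2.8x5 + 23.6x6 ≥ 50.9   (phosphorus)
  x1, x2, x3, x4, x5, x6 ≥ 0.
The minimum-cost mix takes nothing from molasses, limestone, pea protein, maize — only barley, fish meal. Binding constraints: crude fibre and phosphorus.
That vertex is x1 = 1.6841, x6 = 1.8856.
Cost = 0.42·1.6841 + 3·1.8856 = 6.3641.

£6.36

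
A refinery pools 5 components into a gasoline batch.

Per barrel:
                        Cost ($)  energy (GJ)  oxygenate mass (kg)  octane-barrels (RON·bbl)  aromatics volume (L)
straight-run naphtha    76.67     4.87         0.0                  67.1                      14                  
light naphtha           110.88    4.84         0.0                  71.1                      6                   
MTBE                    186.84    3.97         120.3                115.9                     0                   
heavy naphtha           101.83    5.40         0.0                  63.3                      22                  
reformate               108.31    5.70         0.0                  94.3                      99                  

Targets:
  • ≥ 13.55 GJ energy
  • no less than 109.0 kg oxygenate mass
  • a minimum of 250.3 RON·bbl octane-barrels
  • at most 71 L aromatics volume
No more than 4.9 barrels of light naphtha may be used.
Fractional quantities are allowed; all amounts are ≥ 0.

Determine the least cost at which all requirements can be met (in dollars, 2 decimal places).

This is a linear program. Let x1 = barrels of straight-run naphtha, x2 = barrels of light naphtha, x3 = barrels of MTBE, x4 = barrels of heavy naphtha, x5 = barrels of reformate.
min 76.67x1 + 110.88x2 + 186.84x3 + 101.83x4 + 108.31x5 with:
  4.87x1 + 4.84x2 + 3.97x3 + 5.4x4 + 5.7x5 ≥ 13.55   (energy)
  120.3x3 ≥ 109   (oxygenate mass)
  67.1x1 + 71.1x2 + 115.9x3 + 63.3x4 + 94.3x5 ≥ 250.3   (octane-barrels)
  14x1 + 6x2 + 22x4 + 99x5 ≤ 71   (aromatics volume)
  x2 ≤ 4.9
  x1, x2, x3, x4, x5 ≥ 0.
The cheapest feasible vertex uses only straight-run naphtha, MTBE; light naphtha, heavy naphtha, reformate are not used. The oxygenate mass and octane-barrels requirements are met with equality.
That vertex is x1 = 2.1652, x3 = 0.90607.
Objective = 76.67·2.1652 + 186.84·0.90607 = 335.2960.

$335.30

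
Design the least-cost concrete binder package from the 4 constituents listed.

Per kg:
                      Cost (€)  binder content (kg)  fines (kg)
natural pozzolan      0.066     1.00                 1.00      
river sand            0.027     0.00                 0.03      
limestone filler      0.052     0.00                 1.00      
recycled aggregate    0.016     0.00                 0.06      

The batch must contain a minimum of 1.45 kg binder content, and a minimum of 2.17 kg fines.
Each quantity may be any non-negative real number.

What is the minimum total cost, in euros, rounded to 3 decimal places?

€0.133

This is a linear program. Let x1 = kg of natural pozzolan, x2 = kg of river sand, x3 = kg of limestone filler, x4 = kg of recycled aggregate.
Minimize 0.066x1 + 0.027x2 + 0.052x3 + 0.016x4 s.t.:
  1x1 ≥ 1.45   (binder content)
  1x1 + 0.03x2 + 1x3 + 0.06x4 ≥ 2.17   (fines)
  x1, x2, x3, x4 ≥ 0.
At the optimum only natural pozzolan, limestone filler are positive (river sand, recycled aggregate = 0). There the binder content and fines constraints are tight.
So natural pozzolan = 1.45 kg, limestone filler = 0.72 kg.
Objective = 0.066·1.45 + 0.052·0.72 = 0.13314.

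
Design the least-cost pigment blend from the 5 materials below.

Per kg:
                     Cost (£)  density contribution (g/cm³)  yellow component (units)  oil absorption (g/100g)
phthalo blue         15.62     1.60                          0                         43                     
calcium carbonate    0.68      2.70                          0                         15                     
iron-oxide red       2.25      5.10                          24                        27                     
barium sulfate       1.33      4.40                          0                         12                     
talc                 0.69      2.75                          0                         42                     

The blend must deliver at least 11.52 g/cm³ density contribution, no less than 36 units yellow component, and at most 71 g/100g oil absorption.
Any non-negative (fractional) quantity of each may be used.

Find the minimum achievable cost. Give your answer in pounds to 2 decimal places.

£4.35

Let x1 = kg of phthalo blue, x2 = kg of calcium carbonate, x3 = kg of iron-oxide red, x4 = kg of barium sulfate, x5 = kg of talc.
Minimise 15.62x1 + 0.68x2 + 2.25x3 + 1.33x4 + 0.69x5 with:
  1.6x1 + 2.7x2 + 5.1x3 + 4.4x4 + 2.75x5 ≥ 11.52   (density contribution)
  24x3 ≥ 36   (yellow component)
  43x1 + 15x2 + 27x3 + 12x4 + 42x5 ≤ 71   (oil absorption)
  x1, x2, x3, x4, x5 ≥ 0.
The cheapest feasible vertex uses only calcium carbonate, iron-oxide red, talc; phthalo blue, barium sulfate are not used. Binding constraints: density contribution, yellow component, oil absorption.
Optimal quantities: calcium carbonate = 1.09 kg, iron-oxide red = 1.5 kg, talc = 0.3368 kg.
Hence cost = 0.68·1.09 + 2.25·1.5 + 0.69·0.3368 = £4.3486.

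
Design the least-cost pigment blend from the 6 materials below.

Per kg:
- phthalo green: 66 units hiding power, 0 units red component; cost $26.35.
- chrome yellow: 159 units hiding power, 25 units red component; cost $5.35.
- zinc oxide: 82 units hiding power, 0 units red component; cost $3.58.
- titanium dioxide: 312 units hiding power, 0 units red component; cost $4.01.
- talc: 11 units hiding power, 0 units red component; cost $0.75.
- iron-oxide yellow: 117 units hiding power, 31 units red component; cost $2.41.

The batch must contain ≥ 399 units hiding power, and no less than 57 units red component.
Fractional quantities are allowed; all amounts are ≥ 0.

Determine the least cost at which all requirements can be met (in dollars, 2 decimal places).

$6.79

Treat it as an LP. Let x1 = kg of phthalo green, x2 = kg of chrome yellow, x3 = kg of zinc oxide, x4 = kg of titanium dioxide, x5 = kg of talc, x6 = kg of iron-oxide yellow.
min 26.35x1 + 5.35x2 + 3.58x3 + 4.01x4 + 0.75x5 + 2.41x6 subject to:
  66x1 + 159x2 + 82x3 + 312x4 + 11x5 + 117x6 ≥ 399   (hiding power)
  25x2 + 31x6 ≥ 57   (red component)
  x1, x2, x3, x4, x5, x6 ≥ 0.
The minimum-cost mix takes nothing from phthalo green, chrome yellow, zinc oxide, talc — only titanium dioxide, iron-oxide yellow. There the hiding power and red component constraints are tight.
So titanium dioxide = 0.58933 kg, iron-oxide yellow = 1.8387 kg.
Objective = 4.01·0.58933 + 2.41·1.8387 = 6.7945.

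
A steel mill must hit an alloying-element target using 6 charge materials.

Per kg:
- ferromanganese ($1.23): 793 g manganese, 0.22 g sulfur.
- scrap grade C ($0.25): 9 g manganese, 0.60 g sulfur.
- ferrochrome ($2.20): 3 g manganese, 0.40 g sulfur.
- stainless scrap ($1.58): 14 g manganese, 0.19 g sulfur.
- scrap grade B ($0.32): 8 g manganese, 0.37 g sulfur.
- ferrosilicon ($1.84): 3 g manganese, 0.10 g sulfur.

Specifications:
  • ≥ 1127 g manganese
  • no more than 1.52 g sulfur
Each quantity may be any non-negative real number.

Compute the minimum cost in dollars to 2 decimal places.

Let x1 = kg of ferromanganese, x2 = kg of scrap grade C, x3 = kg of ferrochrome, x4 = kg of stainless scrap, x5 = kg of scrap grade B, x6 = kg of ferrosilicon.
min 1.23x1 + 0.25x2 + 2.2x3 + 1.58x4 + 0.32x5 + 1.84x6 with:
  793x1 + 9x2 + 3x3 + 14x4 + 8x5 + 3x6 ≥ 1127   (manganese)
  0.22x1 + 0.6x2 + 0.4x3 + 0.19x4 + 0.37x5 + 0.1x6 ≤ 1.52   (sulfur)
  x1, x2, x3, x4, x5, x6 ≥ 0.
The minimum-cost mix takes nothing from scrap grade C, ferrochrome, stainless scrap, scrap grade B, ferrosilicon — only ferromanganese. Binding constraint: manganese.
Optimal quantities: ferromanganese = 1.421 kg.
Cost = 1.23·1.421 = 1.7478.

$1.75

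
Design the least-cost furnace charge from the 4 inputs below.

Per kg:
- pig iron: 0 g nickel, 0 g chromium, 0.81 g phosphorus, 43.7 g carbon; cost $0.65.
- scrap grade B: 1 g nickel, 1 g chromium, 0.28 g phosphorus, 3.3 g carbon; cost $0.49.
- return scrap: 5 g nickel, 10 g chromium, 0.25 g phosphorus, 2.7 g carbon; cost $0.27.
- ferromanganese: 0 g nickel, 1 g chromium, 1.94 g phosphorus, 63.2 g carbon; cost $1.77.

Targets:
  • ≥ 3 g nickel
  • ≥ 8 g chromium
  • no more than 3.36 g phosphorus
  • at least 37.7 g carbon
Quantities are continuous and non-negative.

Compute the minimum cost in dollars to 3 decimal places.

$0.745

Treat it as an LP. Let x1 = kg of pig iron, x2 = kg of scrap grade B, x3 = kg of return scrap, x4 = kg of ferromanganese.
min 0.65x1 + 0.49x2 + 0.27x3 + 1.77x4 subject to:
  1x2 + 5x3 ≥ 3   (nickel)
  1x2 + 10x3 + 1x4 ≥ 8   (chromium)
  0.81x1 + 0.28x2 + 0.25x3 + 1.94x4 ≤ 3.36   (phosphorus)
  43.7x1 + 3.3x2 + 2.7x3 + 63.2x4 ≥ 37.7   (carbon)
  x1, x2, x3, x4 ≥ 0.
The cheapest feasible vertex uses only pig iron, return scrap; scrap grade B, ferromanganese are not used. There the chromium and carbon constraints are tight.
That vertex is x1 = 0.8133, x3 = 0.8.
Cost = 0.65·0.8133 + 0.27·0.8 = 0.74465.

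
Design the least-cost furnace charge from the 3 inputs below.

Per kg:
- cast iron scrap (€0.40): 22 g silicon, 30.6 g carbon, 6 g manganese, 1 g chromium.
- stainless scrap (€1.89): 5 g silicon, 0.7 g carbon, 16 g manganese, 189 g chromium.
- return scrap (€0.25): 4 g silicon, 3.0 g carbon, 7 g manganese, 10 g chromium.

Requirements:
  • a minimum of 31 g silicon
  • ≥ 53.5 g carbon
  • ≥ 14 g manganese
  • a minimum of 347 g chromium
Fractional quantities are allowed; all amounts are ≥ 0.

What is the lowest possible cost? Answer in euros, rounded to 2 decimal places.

Set it up as a linear program. Let x1 = kg of cast iron scrap, x2 = kg of stainless scrap, x3 = kg of return scrap.
min 0.4x1 + 1.89x2 + 0.25x3 with:
  22x1 + 5x2 + 4x3 ≥ 31   (silicon)
  30.6x1 + 0.7x2 + 3x3 ≥ 53.5   (carbon)
  6x1 + 16x2 + 7x3 ≥ 14   (manganese)
  1x1 + 189x2 + 10x3 ≥ 347   (chromium)
  x1, x2, x3 ≥ 0.
The minimum-cost mix takes nothing from return scrap — only cast iron scrap, stainless scrap. The carbon and chromium requirements are met with equality.
So cast iron scrap = 1.707 kg, stainless scrap = 1.827 kg.
Objective = 0.4·1.707 + 1.89·1.827 = 4.1358.

€4.14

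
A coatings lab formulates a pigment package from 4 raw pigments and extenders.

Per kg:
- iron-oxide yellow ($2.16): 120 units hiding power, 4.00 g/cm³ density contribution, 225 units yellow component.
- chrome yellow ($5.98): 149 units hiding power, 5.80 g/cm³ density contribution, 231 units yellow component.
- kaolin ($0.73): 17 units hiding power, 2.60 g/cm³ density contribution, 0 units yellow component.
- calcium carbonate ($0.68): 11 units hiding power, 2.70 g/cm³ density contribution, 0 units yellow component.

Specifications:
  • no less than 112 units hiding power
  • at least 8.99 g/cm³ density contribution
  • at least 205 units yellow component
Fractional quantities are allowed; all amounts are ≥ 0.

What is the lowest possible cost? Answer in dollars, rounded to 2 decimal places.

$3.31

Let x1 = kg of iron-oxide yellow, x2 = kg of chrome yellow, x3 = kg of kaolin, x4 = kg of calcium carbonate.
Minimise 2.16x1 + 5.98x2 + 0.73x3 + 0.68x4 s.t.:
  120x1 + 149x2 + 17x3 + 11x4 ≥ 112   (hiding power)
  4x1 + 5.8x2 + 2.6x3 + 2.7x4 ≥ 8.99   (density contribution)
  225x1 + 231x2 ≥ 205   (yellow component)
  x1, x2, x3, x4 ≥ 0.
The optimal basis is {iron-oxide yellow, calcium carbonate}; chrome yellow, kaolin drop out. Binding constraints: density contribution and yellow component.
Optimal quantities: iron-oxide yellow = 0.9111 kg, calcium carbonate = 1.98 kg.
Cost = 2.16·0.9111 + 0.68·1.98 = 3.3144.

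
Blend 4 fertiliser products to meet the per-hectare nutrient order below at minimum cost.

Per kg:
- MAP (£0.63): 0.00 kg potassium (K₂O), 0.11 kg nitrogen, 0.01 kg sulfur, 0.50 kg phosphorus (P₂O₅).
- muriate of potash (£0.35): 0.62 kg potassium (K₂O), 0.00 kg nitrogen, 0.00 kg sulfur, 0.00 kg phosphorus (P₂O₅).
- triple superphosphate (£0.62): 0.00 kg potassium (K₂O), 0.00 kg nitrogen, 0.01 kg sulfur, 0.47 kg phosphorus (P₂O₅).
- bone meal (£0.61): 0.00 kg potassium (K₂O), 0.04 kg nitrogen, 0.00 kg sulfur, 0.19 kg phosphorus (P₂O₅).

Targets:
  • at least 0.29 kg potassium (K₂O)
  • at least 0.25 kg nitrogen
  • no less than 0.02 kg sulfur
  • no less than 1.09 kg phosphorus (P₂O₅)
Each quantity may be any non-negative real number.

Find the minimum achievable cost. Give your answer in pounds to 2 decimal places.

£1.60

Set it up as a linear program. Let x1 = kg of MAP, x2 = kg of muriate of potash, x3 = kg of triple superphosphate, x4 = kg of bone meal.
min 0.63x1 + 0.35x2 + 0.62x3 + 0.61x4 subject to:
  0.62x2 ≥ 0.29   (potassium (K₂O))
  0.11x1 + 0.04x4 ≥ 0.25   (nitrogen)
  0.01x1 + 0.01x3 ≥ 0.02   (sulfur)
  0.5x1 + 0.47x3 + 0.19x4 ≥ 1.09   (phosphorus (P₂O₅))
  x1, x2, x3, x4 ≥ 0.
The minimum-cost mix takes nothing from triple superphosphate, bone meal — only MAP, muriate of potash. Binding constraints: potassium (K₂O) and nitrogen.
Solving gives x1 = 2.273, x2 = 0.4677.
Total cost: 0.63·2.273 + 0.35·0.4677 = 1.5957.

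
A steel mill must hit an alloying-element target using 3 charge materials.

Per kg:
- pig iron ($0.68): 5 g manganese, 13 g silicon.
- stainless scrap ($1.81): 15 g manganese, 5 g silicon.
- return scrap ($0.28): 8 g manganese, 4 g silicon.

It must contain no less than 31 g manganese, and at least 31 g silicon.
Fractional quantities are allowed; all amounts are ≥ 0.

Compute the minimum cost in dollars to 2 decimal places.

Let x1 = kg of pig iron, x2 = kg of stainless scrap, x3 = kg of return scrap.
Minimize 0.68x1 + 1.81x2 + 0.28x3 with:
  5x1 + 15x2 + 8x3 ≥ 31   (manganese)
  13x1 + 5x2 + 4x3 ≥ 31   (silicon)
  x1, x2, x3 ≥ 0.
The minimum-cost mix takes nothing from stainless scrap — only pig iron, return scrap. The manganese and silicon requirements are met with equality.
So pig iron = 1.476 kg, return scrap = 2.952 kg.
Objective = 0.68·1.476 + 0.28·2.952 = 1.8302.

$1.83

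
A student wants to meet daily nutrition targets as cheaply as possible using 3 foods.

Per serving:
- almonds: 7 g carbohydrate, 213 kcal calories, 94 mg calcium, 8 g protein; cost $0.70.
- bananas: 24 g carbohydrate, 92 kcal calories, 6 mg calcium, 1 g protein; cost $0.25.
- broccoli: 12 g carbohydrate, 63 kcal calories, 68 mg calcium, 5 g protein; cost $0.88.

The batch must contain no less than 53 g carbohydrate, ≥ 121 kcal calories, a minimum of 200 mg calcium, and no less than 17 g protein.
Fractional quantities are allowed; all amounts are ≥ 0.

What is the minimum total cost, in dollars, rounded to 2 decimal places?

Let x1 = servings of almonds, x2 = servings of bananas, x3 = servings of broccoli.
Minimise 0.7x1 + 0.25x2 + 0.88x3 s.t.:
  7x1 + 24x2 + 12x3 ≥ 53   (carbohydrate)
  213x1 + 92x2 + 63x3 ≥ 121   (calories)
  94x1 + 6x2 + 68x3 ≥ 200   (calcium)
  8x1 + 1x2 + 5x3 ≥ 17   (protein)
  x1, x2, x3 ≥ 0.
At the optimum only almonds, bananas are positive (broccoli = 0). The carbohydrate and calcium requirements are met with equality.
So almonds = 2.024 servings, bananas = 1.618 servings.
Hence cost = 0.7·2.024 + 0.25·1.618 = $1.8213.

$1.82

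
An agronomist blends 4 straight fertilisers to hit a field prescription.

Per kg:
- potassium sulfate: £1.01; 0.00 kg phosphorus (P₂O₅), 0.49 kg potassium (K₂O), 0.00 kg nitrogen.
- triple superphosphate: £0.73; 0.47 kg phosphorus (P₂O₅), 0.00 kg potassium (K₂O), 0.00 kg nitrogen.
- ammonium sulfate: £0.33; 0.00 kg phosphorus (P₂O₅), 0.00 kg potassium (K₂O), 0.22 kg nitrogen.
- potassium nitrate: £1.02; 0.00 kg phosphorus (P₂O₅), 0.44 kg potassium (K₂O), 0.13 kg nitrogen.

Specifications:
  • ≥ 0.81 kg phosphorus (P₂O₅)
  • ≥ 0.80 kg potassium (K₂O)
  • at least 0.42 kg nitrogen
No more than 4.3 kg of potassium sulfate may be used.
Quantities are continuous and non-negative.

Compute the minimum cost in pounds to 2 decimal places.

£3.39

Let x1 = kg of potassium sulfate, x2 = kg of triple superphosphate, x3 = kg of ammonium sulfate, x4 = kg of potassium nitrate.
Minimise 1.01x1 + 0.73x2 + 0.33x3 + 1.02x4 with:
  0.47x2 ≥ 0.81   (phosphorus (P₂O₅))
  0.49x1 + 0.44x4 ≥ 0.8   (potassium (K₂O))
  0.22x3 + 0.13x4 ≥ 0.42   (nitrogen)
  x1 ≤ 4.3
  x1, x2, x3, x4 ≥ 0.
The optimal basis is {triple superphosphate, ammonium sulfate, potassium nitrate}; potassium sulfate drops out. Binding constraints: phosphorus (P₂O₅), potassium (K₂O), nitrogen.
Solving gives x2 = 1.723, x3 = 0.8347, x4 = 1.818.
Cost = 0.73·1.723 + 0.33·0.8347 + 1.02·1.818 = 3.3876.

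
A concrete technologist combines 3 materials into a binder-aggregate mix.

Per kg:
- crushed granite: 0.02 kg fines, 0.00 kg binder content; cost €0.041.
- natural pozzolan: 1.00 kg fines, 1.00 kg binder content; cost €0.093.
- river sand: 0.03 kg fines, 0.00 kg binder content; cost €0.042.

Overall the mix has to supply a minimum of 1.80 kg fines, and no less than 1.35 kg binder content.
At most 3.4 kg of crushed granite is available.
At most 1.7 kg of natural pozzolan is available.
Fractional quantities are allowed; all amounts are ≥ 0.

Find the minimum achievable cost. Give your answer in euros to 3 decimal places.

This is a linear program. Let x1 = kg of crushed granite, x2 = kg of natural pozzolan, x3 = kg of river sand.
Minimise 0.041x1 + 0.093x2 + 0.042x3 s.t.:
  0.02x1 + 1x2 + 0.03x3 ≥ 1.8   (fines)
  1x2 ≥ 1.35   (binder content)
  x1 ≤ 3.4
  x2 ≤ 1.7
  x1, x2, x3 ≥ 0.
At the optimum only natural pozzolan, river sand are positive (crushed granite = 0). There the fines and the natural pozzolan cap constraints are tight.
So natural pozzolan = 1.7 kg, river sand = 3.333 kg.
Total cost: 0.093·1.7 + 0.042·3.333 = 0.29809.

€0.298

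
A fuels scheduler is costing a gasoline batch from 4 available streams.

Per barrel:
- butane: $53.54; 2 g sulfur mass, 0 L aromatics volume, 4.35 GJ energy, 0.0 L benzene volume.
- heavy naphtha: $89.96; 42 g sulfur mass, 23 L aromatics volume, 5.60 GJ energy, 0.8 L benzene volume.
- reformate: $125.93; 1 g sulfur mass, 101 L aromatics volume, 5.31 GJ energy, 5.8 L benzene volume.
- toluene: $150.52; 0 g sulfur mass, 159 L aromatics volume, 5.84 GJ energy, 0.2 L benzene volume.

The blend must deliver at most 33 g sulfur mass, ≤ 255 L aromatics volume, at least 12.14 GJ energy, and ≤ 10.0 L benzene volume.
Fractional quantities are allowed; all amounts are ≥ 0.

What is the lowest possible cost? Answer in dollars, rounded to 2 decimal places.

$149.42

Let x1 = barrels of butane, x2 = barrels of heavy naphtha, x3 = barrels of reformate, x4 = barrels of toluene.
Minimise 53.54x1 + 89.96x2 + 125.93x3 + 150.52x4 s.t.:
  2x1 + 42x2 + 1x3 ≤ 33   (sulfur mass)
  23x2 + 101x3 + 159x4 ≤ 255   (aromatics volume)
  4.35x1 + 5.6x2 + 5.31x3 + 5.84x4 ≥ 12.14   (energy)
  0.8x2 + 5.8x3 + 0.2x4 ≤ 10   (benzene volume)
  x1, x2, x3, x4 ≥ 0.
The cheapest feasible vertex uses only butane; heavy naphtha, reformate, toluene are not used. Binding constraint: energy.
Optimal quantities: butane = 2.7908 barrels.
Total cost: 53.54·2.7908 = 149.4194.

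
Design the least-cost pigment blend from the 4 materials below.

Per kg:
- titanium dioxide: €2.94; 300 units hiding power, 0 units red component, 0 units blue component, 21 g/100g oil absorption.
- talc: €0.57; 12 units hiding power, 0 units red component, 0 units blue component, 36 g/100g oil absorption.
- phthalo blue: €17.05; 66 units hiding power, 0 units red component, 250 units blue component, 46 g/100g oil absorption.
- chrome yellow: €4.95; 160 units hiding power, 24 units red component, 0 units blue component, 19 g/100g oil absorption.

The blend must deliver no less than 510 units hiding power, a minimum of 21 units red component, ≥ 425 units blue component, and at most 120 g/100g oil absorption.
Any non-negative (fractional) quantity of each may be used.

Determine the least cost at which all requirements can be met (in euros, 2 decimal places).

Treat it as an LP. Let x1 = kg of titanium dioxide, x2 = kg of talc, x3 = kg of phthalo blue, x4 = kg of chrome yellow.
Minimize 2.94x1 + 0.57x2 + 17.05x3 + 4.95x4 with:
  300x1 + 12x2 + 66x3 + 160x4 ≥ 510   (hiding power)
  24x4 ≥ 21   (red component)
  250x3 ≥ 425   (blue component)
  21x1 + 36x2 + 46x3 + 19x4 ≤ 120   (oil absorption)
  x1, x2, x3, x4 ≥ 0.
The cheapest feasible vertex uses only titanium dioxide, phthalo blue, chrome yellow; talc is not used. Binding constraints: hiding power, red component, blue component.
That vertex is x1 = 0.8593, x3 = 1.7, x4 = 0.875.
Hence cost = 2.94·0.8593 + 17.05·1.7 + 4.95·0.875 = €35.8426.

€35.84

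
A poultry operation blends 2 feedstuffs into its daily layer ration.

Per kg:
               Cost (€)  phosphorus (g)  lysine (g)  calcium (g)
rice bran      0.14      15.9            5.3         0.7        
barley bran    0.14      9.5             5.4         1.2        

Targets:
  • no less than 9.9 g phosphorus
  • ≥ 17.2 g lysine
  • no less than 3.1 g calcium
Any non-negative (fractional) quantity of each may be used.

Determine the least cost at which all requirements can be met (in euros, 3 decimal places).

This is a linear program. Let x1 = kg of rice bran, x2 = kg of barley bran.
min 0.14x1 + 0.14x2 with:
  15.9x1 + 9.5x2 ≥ 9.9   (phosphorus)
  5.3x1 + 5.4x2 ≥ 17.2   (lysine)
  0.7x1 + 1.2x2 ≥ 3.1   (calcium)
  x1, x2 ≥ 0.
The cheapest feasible vertex uses only barley bran; rice bran is not used. The lysine requirement is met with equality.
That vertex is x2 = 3.185.
Hence cost = 0.14·3.185 = €0.44590.

€0.446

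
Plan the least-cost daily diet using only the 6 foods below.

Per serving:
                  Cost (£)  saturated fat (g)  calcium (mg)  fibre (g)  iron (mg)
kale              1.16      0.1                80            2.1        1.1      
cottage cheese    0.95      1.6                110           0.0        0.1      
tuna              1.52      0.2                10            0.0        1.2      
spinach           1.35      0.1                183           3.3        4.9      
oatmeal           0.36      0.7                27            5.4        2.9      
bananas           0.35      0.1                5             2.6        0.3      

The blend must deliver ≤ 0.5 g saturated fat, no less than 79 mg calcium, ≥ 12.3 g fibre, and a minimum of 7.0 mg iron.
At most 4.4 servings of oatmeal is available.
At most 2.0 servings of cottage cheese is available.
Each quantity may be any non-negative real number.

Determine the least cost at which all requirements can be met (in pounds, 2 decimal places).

£2.68

Let x1 = servings of kale, x2 = servings of cottage cheese, x3 = servings of tuna, x4 = servings of spinach, x5 = servings of oatmeal, x6 = servings of bananas.
Minimise 1.16x1 + 0.95x2 + 1.52x3 + 1.35x4 + 0.36x5 + 0.35x6 s.t.:
  0.1x1 + 1.6x2 + 0.2x3 + 0.1x4 + 0.7x5 + 0.1x6 ≤ 0.5   (saturated fat)
  80x1 + 110x2 + 10x3 + 183x4 + 27x5 + 5x6 ≥ 79   (calcium)
  2.1x1 + 3.3x4 + 5.4x5 + 2.6x6 ≥ 12.3   (fibre)
  1.1x1 + 0.1x2 + 1.2x3 + 4.9x4 + 2.9x5 + 0.3x6 ≥ 7   (iron)
  x5 ≤ 4.4
  x2 ≤ 2
  x1, x2, x3, x4, x5, x6 ≥ 0.
The optimal basis is {spinach, oatmeal, bananas}; kale, cottage cheese, tuna drop out. Binding constraints: saturated fat, fibre, iron.
So spinach = 1.175 servings, oatmeal = 0.1189 servings, bananas = 2.992 servings.
Cost = 1.35·1.175 + 0.36·0.1189 + 0.35·2.992 = 2.6763.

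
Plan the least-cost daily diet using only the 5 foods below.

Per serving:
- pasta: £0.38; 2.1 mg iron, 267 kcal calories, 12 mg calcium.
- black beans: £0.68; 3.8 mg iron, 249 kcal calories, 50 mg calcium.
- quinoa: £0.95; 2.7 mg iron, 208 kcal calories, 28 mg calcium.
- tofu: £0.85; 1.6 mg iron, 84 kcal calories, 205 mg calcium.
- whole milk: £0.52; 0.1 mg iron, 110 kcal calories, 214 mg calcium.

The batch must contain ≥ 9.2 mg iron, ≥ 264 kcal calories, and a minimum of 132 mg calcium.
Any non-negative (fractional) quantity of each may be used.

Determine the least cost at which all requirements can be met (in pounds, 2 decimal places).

Set it up as a linear program. Let x1 = servings of pasta, x2 = servings of black beans, x3 = servings of quinoa, x4 = servings of tofu, x5 = servings of whole milk.
Minimize 0.38x1 + 0.68x2 + 0.95x3 + 0.85x4 + 0.52x5 s.t.:
  2.1x1 + 3.8x2 + 2.7x3 + 1.6x4 + 0.1x5 ≥ 9.2   (iron)
  267x1 + 249x2 + 208x3 + 84x4 + 110x5 ≥ 264   (calories)
  12x1 + 50x2 + 28x3 + 205x4 + 214x5 ≥ 132   (calcium)
  x1, x2, x3, x4, x5 ≥ 0.
At the optimum only black beans, whole milk are positive (pasta, quinoa, tofu = 0). Binding constraints: iron and calcium.
So black beans = 2.42 servings, whole milk = 0.05147 servings.
Total cost: 0.68·2.42 + 0.52·0.05147 = 1.6724.

£1.67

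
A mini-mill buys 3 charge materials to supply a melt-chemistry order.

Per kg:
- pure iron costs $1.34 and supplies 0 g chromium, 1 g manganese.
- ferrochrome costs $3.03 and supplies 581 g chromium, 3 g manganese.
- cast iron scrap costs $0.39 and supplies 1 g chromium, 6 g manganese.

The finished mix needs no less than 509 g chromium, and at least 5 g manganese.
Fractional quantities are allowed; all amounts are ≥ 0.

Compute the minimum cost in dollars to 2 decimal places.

This is a linear program. Let x1 = kg of pure iron, x2 = kg of ferrochrome, x3 = kg of cast iron scrap.
Minimize 1.34x1 + 3.03x2 + 0.39x3 with:
  581x2 + 1x3 ≥ 509   (chromium)
  1x1 + 3x2 + 6x3 ≥ 5   (manganese)
  x1, x2, x3 ≥ 0.
At the optimum only ferrochrome, cast iron scrap are positive (pure iron = 0). There the chromium and manganese constraints are tight.
Solving gives x2 = 0.8754, x3 = 0.3956.
Cost = 3.03·0.8754 + 0.39·0.3956 = 2.8067.

$2.81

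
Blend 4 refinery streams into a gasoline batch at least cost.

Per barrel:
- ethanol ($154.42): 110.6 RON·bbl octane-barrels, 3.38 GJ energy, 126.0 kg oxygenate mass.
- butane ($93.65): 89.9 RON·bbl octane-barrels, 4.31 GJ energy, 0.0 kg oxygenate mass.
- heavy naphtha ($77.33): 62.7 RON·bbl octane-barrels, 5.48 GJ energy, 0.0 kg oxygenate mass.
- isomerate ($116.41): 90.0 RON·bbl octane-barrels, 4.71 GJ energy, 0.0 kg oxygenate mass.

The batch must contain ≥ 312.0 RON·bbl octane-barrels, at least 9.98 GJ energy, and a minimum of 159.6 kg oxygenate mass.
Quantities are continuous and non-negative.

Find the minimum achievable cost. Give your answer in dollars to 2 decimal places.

Let x1 = barrels of ethanol, x2 = barrels of butane, x3 = barrels of heavy naphtha, x4 = barrels of isomerate.
Minimize 154.42x1 + 93.65x2 + 77.33x3 + 116.41x4 subject to:
  110.6x1 + 89.9x2 + 62.7x3 + 90x4 ≥ 312   (octane-barrels)
  3.38x1 + 4.31x2 + 5.48x3 + 4.71x4 ≥ 9.98   (energy)
  126x1 ≥ 159.6   (oxygenate mass)
  x1, x2, x3, x4 ≥ 0.
The minimum-cost mix takes nothing from heavy naphtha, isomerate — only ethanol, butane. Binding constraints: octane-barrels and oxygenate mass.
That vertex is x1 = 1.2667, x2 = 1.9122.
Objective = 154.42·1.2667 + 93.65·1.9122 = 374.6813.

$374.68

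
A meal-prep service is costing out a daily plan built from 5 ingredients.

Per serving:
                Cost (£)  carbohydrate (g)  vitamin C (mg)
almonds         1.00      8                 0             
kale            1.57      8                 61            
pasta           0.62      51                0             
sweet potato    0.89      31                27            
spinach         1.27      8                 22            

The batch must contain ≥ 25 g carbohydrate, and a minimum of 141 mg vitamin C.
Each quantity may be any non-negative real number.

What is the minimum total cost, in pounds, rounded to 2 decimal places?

£3.68

Let x1 = servings of almonds, x2 = servings of kale, x3 = servings of pasta, x4 = servings of sweet potato, x5 = servings of spinach.
Minimise 1x1 + 1.57x2 + 0.62x3 + 0.89x4 + 1.27x5 with:
  8x1 + 8x2 + 51x3 + 31x4 + 8x5 ≥ 25   (carbohydrate)
  61x2 + 27x4 + 22x5 ≥ 141   (vitamin C)
  x1, x2, x3, x4, x5 ≥ 0.
At the optimum only kale, sweet potato are positive (almonds, pasta, spinach = 0). Binding constraints: carbohydrate and vitamin C.
So kale = 2.207 servings, sweet potato = 0.237 servings.
Objective = 1.57·2.207 + 0.89·0.237 = 3.6759.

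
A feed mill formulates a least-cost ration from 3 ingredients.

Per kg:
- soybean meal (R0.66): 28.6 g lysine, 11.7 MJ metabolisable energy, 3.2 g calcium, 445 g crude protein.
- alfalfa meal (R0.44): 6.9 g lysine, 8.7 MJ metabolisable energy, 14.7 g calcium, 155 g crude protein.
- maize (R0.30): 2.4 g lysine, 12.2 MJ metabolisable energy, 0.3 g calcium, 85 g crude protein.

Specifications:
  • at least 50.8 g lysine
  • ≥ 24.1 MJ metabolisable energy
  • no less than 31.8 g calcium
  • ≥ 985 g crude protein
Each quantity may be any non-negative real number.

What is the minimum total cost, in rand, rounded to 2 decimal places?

R1.84

This is a linear program. Let x1 = kg of soybean meal, x2 = kg of alfalfa meal, x3 = kg of maize.
Minimize 0.66x1 + 0.44x2 + 0.3x3 with:
  28.6x1 + 6.9x2 + 2.4x3 ≥ 50.8   (lysine)
  11.7x1 + 8.7x2 + 12.2x3 ≥ 24.1   (metabolisable energy)
  3.2x1 + 14.7x2 + 0.3x3 ≥ 31.8   (calcium)
  445x1 + 155x2 + 85x3 ≥ 985   (crude protein)
  x1, x2, x3 ≥ 0.
The optimal basis is {soybean meal, alfalfa meal}; maize drops out. Binding constraints: calcium and crude protein.
Optimal quantities: soybean meal = 1.58 kg, alfalfa meal = 1.819 kg.
Total cost: 0.66·1.58 + 0.44·1.819 = 1.8432.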